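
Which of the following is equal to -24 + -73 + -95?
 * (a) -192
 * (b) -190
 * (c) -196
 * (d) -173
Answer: a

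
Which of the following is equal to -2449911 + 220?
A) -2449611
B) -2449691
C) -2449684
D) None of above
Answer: B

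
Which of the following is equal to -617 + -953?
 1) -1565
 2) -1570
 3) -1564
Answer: 2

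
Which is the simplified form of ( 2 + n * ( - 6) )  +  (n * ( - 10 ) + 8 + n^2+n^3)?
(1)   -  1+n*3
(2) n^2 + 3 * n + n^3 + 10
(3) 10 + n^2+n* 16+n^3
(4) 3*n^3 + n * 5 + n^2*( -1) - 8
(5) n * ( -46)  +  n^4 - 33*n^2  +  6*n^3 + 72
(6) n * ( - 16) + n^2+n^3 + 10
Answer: 6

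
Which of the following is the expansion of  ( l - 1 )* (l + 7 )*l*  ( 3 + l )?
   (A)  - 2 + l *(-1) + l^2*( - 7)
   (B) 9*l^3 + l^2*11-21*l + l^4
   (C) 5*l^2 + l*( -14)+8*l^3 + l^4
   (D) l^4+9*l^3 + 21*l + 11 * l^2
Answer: B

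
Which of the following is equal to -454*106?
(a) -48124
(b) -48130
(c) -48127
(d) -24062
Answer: a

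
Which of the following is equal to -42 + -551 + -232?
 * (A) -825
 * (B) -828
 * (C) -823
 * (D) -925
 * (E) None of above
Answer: A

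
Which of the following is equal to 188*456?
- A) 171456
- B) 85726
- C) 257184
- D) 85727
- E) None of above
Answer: E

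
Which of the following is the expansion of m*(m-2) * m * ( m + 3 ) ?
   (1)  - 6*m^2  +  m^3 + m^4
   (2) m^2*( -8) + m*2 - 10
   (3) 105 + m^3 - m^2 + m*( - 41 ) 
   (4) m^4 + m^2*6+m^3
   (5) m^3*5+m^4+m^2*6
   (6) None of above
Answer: 1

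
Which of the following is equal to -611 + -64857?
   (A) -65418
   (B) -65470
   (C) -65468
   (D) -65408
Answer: C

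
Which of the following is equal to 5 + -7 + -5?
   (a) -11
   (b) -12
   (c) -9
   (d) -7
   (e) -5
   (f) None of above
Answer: d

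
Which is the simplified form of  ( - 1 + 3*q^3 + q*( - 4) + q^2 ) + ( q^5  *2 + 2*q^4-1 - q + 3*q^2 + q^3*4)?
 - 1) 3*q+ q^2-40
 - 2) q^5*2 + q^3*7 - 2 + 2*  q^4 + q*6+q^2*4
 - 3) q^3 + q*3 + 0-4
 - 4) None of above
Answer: 4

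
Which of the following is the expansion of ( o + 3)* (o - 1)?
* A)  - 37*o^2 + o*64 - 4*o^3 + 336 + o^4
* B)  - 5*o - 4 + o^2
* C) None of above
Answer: C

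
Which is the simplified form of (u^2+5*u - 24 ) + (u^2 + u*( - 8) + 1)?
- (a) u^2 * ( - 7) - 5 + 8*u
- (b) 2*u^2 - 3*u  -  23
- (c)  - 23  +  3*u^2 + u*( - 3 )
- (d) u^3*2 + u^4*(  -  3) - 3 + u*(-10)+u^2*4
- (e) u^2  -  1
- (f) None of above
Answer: b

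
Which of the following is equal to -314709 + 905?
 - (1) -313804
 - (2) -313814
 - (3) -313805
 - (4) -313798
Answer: 1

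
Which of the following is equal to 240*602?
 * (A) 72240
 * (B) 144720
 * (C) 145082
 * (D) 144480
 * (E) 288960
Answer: D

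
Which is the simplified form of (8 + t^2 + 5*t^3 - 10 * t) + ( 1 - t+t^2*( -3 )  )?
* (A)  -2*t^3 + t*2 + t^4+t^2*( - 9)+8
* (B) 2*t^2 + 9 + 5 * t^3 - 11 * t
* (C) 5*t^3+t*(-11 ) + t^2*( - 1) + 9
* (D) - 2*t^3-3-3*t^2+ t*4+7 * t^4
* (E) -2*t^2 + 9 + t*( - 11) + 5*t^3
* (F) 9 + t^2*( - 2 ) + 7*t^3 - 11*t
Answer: E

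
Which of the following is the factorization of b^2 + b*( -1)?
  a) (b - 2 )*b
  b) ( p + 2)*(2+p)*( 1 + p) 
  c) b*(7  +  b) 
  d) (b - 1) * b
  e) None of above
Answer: d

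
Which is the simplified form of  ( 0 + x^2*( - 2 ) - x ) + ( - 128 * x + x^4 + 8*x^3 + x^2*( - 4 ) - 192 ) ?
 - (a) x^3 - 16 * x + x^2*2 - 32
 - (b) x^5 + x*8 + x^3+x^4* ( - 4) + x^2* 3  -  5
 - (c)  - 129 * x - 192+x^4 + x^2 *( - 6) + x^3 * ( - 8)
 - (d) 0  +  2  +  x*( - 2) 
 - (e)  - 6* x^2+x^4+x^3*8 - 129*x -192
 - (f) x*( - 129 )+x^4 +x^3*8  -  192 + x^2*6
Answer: e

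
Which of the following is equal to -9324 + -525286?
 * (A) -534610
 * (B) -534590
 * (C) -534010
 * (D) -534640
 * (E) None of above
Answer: A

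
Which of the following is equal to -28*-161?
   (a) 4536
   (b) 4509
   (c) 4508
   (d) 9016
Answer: c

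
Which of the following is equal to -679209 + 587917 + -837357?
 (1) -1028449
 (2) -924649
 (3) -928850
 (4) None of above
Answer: 4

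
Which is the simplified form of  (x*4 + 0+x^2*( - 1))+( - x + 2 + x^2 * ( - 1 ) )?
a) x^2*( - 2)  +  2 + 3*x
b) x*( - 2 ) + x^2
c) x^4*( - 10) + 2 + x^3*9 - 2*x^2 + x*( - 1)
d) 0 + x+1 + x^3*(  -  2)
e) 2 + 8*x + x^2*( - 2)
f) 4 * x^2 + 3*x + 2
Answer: a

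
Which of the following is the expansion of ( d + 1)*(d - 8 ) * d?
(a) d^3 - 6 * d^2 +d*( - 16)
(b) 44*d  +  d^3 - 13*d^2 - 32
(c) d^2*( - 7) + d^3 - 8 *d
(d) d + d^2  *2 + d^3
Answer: c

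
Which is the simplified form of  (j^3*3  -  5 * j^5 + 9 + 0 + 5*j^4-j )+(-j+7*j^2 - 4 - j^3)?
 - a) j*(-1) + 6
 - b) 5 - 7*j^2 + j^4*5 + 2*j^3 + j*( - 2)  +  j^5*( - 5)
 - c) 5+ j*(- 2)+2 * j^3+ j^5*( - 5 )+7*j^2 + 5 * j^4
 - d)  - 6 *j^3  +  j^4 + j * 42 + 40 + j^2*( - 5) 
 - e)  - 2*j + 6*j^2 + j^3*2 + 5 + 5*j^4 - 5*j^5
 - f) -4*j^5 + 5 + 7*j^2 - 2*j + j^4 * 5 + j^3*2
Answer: c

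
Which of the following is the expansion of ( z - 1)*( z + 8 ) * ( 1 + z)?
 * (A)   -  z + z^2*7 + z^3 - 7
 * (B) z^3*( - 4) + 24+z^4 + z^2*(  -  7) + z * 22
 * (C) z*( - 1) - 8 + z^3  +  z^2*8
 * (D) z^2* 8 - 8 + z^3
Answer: C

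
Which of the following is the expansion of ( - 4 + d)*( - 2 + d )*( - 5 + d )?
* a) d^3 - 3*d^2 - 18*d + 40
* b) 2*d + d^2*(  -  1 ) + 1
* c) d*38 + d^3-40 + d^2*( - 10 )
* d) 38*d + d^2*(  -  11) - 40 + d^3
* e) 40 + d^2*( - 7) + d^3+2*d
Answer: d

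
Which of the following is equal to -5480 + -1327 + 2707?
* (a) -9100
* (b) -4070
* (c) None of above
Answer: c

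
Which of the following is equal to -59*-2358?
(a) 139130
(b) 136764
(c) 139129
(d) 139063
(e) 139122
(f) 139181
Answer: e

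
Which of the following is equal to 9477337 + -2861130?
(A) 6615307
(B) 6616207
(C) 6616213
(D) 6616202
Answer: B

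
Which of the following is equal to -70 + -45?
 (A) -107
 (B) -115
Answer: B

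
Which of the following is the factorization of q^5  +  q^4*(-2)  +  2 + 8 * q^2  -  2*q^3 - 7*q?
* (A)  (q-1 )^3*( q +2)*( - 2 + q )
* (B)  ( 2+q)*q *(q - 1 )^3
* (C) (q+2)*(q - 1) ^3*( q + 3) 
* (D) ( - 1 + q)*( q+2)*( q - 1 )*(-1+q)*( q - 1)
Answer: D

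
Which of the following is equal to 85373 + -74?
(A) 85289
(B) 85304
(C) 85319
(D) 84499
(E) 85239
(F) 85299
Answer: F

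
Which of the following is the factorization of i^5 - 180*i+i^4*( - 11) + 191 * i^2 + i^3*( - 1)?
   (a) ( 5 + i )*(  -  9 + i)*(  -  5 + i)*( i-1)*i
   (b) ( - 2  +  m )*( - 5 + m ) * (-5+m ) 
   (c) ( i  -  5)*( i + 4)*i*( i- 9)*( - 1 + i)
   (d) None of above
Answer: c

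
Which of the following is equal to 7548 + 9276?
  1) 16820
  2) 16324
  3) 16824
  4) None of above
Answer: 3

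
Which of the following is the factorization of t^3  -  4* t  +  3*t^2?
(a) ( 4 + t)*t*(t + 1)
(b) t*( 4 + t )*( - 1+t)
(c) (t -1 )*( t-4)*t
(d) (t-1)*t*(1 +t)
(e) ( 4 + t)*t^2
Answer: b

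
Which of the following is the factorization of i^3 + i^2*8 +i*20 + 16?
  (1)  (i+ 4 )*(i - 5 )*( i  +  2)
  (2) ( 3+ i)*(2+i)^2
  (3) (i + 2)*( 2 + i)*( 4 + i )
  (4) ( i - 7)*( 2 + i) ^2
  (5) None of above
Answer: 3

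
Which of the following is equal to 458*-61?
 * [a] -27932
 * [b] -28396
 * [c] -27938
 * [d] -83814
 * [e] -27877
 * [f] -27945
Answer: c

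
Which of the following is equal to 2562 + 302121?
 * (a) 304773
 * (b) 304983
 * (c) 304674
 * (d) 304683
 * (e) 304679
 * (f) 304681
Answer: d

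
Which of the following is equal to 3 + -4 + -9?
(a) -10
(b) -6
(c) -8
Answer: a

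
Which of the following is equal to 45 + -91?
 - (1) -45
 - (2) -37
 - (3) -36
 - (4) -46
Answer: 4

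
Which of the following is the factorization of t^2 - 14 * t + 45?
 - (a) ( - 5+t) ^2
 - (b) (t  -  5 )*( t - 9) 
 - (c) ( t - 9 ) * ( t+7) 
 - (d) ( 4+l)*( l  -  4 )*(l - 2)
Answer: b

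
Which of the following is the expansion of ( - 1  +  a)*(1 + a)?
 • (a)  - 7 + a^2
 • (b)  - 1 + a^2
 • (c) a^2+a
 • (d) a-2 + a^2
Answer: b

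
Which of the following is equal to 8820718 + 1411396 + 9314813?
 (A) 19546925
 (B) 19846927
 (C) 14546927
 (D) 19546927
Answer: D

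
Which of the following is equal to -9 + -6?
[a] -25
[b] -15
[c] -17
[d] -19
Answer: b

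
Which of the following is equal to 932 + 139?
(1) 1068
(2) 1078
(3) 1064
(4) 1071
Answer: 4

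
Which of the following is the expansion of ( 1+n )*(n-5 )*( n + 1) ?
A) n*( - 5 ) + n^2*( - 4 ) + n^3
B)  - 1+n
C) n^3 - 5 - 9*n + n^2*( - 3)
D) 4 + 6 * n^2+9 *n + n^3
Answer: C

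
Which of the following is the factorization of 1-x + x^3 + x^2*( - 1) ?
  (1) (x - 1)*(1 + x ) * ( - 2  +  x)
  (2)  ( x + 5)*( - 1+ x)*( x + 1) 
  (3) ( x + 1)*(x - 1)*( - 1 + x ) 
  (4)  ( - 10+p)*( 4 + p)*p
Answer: 3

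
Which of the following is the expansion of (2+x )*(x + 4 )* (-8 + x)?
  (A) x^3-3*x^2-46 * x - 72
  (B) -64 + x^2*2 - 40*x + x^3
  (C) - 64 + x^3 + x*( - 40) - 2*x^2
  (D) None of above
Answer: C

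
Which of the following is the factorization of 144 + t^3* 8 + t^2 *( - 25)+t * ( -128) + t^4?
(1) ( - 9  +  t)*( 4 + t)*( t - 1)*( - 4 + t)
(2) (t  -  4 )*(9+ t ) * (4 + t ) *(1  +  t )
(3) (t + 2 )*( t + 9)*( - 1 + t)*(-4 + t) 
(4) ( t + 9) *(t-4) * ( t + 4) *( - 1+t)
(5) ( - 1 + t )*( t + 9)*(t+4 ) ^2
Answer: 4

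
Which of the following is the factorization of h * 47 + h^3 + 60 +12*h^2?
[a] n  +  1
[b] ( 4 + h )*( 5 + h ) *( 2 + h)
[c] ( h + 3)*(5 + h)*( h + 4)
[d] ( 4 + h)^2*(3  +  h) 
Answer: c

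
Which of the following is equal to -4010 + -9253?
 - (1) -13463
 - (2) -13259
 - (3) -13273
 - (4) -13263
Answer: 4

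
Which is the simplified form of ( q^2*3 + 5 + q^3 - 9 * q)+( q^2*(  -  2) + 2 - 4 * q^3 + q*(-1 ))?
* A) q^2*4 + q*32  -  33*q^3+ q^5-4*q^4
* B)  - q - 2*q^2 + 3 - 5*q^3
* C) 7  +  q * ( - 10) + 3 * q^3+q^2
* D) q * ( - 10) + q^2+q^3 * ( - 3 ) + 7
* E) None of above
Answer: D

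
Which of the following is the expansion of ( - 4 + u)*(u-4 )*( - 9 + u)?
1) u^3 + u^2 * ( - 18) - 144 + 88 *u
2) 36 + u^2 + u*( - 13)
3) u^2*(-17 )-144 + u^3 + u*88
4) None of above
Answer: 3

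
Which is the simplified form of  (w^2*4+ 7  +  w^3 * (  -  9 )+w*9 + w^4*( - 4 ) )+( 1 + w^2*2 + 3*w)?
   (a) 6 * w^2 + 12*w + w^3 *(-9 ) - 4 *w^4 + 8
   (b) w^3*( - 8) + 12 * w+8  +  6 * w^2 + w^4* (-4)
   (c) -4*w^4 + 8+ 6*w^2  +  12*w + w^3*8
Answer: a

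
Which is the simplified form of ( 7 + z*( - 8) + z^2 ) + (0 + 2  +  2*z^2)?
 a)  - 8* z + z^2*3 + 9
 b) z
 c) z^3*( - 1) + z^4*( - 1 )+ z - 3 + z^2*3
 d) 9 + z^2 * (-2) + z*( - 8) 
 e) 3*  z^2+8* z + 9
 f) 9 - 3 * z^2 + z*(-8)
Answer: a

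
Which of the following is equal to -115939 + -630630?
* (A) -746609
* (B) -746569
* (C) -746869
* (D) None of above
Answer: B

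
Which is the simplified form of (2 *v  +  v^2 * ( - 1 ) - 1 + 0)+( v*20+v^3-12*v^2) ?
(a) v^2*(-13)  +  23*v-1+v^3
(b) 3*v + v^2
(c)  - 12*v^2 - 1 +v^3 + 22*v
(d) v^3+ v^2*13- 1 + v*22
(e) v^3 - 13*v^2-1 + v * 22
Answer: e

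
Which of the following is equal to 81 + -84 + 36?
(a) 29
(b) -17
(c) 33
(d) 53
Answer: c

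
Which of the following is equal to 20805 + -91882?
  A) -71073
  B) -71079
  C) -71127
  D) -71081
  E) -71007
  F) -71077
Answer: F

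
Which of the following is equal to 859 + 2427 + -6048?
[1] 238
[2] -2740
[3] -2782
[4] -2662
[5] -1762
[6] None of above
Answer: 6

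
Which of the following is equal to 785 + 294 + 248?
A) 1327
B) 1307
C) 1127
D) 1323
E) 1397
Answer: A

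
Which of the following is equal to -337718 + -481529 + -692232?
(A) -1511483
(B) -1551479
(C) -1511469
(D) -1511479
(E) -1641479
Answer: D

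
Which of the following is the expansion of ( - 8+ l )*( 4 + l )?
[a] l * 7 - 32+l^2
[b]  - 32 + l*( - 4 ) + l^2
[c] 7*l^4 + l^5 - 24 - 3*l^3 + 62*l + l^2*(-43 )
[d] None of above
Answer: b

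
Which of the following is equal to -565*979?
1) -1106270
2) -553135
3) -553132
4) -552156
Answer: 2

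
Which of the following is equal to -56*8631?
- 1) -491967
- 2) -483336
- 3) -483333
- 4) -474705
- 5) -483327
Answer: 2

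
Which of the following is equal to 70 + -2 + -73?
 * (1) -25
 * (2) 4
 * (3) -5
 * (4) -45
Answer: 3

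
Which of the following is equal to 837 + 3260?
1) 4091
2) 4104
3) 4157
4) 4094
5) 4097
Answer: 5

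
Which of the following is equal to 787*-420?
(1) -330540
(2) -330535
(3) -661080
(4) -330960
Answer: 1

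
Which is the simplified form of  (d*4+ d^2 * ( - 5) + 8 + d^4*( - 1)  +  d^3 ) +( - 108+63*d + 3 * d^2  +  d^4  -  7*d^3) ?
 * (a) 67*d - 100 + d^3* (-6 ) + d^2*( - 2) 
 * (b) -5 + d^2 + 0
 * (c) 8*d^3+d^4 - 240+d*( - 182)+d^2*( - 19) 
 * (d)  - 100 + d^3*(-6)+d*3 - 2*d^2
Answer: a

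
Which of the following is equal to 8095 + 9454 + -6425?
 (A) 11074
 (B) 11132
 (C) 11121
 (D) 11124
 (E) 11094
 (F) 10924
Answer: D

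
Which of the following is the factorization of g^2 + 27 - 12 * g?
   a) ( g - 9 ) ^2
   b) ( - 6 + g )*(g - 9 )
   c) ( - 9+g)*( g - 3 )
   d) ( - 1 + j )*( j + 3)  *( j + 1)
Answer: c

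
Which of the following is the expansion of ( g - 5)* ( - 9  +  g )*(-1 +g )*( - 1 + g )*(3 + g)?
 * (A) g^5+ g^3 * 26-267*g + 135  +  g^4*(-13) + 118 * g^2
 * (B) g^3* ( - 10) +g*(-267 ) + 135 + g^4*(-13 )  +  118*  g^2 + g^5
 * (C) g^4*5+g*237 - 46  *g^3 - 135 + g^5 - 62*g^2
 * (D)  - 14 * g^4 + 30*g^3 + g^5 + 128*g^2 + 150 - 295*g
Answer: A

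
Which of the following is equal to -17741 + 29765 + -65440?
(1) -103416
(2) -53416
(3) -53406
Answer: 2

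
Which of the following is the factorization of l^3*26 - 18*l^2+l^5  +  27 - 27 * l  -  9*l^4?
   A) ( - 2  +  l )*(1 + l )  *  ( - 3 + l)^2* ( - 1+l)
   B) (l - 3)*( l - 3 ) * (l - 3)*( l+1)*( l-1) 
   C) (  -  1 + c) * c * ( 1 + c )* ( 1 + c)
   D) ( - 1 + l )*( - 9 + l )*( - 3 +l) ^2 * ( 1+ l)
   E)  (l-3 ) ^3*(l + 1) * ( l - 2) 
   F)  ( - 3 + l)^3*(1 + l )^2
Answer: B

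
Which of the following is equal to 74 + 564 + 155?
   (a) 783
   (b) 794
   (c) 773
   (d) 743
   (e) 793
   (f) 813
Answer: e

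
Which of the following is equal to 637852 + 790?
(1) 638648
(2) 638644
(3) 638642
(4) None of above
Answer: 3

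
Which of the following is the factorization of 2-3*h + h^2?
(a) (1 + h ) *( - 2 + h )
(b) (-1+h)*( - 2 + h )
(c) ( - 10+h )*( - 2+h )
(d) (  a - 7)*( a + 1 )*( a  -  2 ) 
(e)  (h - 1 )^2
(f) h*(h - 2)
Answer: b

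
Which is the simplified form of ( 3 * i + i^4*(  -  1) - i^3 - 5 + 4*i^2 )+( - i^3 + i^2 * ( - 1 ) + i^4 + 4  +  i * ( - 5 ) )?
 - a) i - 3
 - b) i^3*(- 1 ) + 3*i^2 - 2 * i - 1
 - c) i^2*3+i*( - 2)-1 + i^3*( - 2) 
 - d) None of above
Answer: c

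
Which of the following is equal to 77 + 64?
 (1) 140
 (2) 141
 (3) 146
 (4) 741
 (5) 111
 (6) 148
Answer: 2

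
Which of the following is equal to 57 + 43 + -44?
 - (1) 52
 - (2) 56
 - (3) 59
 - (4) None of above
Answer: 2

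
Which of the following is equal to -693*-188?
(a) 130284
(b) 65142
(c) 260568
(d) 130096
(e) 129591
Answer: a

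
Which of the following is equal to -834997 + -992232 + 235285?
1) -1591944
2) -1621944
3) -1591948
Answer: 1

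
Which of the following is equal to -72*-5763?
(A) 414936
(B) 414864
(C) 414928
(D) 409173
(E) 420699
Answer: A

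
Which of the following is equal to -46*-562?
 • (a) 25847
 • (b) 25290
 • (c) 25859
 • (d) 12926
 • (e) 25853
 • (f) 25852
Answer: f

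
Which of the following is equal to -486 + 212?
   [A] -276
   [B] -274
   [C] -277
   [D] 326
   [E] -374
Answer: B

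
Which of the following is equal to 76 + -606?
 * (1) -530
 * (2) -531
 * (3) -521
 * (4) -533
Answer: 1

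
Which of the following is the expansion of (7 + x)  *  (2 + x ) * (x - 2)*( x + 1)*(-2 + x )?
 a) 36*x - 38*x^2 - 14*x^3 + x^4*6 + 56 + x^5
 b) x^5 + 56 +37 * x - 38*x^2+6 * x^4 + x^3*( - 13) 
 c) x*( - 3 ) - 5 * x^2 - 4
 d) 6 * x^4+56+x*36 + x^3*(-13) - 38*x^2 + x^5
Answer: d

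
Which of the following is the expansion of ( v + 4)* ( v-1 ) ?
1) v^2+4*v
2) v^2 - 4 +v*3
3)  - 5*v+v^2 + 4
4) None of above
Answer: 2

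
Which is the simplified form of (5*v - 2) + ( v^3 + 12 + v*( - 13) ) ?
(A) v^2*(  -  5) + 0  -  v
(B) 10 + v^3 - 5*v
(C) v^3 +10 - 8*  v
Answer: C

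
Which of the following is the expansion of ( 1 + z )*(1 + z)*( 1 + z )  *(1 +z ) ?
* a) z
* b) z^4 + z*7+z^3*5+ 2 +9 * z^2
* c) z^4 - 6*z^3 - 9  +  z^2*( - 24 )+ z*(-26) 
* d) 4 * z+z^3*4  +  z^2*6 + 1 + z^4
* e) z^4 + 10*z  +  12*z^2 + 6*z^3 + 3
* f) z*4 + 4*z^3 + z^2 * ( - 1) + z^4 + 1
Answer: d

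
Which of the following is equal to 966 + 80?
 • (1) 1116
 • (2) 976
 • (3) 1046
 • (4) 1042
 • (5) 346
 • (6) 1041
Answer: 3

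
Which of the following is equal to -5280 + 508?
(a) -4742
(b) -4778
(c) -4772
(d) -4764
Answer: c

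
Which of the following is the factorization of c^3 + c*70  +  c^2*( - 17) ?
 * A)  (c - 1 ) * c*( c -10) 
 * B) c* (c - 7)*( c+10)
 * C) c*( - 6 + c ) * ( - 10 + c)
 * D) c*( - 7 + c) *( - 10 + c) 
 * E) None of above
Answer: D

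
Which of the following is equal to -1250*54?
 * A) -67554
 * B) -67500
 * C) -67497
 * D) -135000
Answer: B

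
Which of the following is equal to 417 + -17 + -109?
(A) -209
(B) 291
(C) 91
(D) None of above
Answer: B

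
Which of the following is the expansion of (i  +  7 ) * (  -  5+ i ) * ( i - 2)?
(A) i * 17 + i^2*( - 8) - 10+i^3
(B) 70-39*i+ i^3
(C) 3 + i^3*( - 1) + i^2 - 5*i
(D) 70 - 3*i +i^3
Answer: B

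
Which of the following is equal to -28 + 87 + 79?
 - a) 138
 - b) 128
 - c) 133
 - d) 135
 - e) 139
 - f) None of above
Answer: a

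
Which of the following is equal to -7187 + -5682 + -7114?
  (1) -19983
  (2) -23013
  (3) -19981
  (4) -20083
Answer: 1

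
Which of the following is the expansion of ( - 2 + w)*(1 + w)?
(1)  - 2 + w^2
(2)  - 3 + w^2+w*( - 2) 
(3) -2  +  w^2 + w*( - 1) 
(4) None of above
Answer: 3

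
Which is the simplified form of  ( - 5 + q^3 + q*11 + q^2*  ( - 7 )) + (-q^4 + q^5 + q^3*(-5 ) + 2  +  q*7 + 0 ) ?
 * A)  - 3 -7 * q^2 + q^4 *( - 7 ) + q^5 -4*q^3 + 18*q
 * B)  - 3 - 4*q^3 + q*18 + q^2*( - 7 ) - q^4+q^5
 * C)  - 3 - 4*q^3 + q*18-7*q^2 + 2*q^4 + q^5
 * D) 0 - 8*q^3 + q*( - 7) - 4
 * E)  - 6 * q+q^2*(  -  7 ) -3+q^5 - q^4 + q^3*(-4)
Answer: B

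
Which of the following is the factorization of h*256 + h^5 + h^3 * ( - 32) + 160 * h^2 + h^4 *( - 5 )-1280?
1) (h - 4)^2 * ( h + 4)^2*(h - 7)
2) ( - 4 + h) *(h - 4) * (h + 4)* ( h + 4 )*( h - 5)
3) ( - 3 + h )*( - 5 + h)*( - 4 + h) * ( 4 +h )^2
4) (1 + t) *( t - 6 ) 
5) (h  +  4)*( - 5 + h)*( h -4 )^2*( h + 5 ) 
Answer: 2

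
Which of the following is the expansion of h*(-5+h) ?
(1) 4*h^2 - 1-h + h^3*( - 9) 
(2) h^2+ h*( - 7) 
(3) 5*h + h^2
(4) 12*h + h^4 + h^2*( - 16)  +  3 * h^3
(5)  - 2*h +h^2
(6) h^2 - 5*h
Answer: 6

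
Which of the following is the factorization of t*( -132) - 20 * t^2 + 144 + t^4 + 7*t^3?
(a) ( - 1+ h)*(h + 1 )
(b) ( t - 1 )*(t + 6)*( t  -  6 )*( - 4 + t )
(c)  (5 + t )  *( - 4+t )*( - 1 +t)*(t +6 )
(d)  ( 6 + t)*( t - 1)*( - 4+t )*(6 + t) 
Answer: d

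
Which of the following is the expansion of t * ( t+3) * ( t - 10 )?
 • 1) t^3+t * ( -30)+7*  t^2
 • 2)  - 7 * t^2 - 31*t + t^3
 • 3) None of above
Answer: 3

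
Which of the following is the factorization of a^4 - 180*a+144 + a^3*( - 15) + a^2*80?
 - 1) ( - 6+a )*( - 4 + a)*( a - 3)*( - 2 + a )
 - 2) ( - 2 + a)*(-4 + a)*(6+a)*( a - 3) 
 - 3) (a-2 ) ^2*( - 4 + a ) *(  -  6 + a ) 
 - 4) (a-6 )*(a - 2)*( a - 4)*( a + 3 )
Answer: 1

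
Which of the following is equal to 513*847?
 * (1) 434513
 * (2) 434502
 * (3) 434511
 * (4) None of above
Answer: 3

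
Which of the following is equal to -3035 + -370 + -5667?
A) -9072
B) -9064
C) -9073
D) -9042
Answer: A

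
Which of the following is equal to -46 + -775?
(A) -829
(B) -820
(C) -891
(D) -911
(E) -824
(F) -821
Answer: F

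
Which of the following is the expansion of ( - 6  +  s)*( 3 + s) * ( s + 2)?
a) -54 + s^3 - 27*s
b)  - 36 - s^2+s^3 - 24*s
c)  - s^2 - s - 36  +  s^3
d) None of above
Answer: b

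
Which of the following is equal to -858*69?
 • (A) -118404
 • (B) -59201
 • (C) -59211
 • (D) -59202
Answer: D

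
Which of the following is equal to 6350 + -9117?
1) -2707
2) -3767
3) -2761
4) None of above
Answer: 4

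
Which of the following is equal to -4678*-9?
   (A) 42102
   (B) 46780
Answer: A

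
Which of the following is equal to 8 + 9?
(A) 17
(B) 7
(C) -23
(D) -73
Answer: A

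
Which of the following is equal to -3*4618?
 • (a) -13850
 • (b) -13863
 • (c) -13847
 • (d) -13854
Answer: d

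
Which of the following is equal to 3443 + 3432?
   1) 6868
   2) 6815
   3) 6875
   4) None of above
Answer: 3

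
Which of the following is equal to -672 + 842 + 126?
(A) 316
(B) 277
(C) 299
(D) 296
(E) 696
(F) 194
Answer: D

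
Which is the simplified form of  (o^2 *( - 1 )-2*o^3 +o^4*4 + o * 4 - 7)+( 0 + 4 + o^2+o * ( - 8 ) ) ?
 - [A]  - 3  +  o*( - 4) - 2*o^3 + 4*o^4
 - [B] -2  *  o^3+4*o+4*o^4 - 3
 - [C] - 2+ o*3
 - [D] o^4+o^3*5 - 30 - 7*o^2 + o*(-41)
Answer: A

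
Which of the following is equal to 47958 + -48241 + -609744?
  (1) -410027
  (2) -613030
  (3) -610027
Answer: 3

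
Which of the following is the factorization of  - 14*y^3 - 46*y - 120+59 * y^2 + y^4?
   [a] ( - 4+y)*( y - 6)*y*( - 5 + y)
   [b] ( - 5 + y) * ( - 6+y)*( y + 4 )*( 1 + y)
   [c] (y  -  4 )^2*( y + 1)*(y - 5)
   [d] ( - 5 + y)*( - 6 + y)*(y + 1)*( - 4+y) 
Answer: d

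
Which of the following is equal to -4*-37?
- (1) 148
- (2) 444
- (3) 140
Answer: 1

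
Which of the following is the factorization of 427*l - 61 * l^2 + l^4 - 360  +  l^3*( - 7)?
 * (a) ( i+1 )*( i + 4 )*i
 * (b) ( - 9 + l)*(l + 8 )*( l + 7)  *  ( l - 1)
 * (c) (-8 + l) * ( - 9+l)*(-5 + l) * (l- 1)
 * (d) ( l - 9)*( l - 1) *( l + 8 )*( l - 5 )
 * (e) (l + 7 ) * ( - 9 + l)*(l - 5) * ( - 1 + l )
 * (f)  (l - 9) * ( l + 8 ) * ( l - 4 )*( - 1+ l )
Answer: d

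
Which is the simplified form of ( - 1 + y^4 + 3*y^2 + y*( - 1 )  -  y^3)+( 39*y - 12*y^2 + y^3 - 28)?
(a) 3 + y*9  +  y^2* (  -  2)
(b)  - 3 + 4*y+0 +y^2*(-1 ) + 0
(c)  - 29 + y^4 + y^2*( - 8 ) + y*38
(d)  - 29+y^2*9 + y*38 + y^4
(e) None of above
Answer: e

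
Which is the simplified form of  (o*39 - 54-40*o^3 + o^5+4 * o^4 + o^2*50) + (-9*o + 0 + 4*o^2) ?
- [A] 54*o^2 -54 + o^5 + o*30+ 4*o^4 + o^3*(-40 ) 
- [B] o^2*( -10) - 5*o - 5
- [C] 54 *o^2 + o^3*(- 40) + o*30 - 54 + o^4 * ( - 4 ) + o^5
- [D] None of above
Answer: A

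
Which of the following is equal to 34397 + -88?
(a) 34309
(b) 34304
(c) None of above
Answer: a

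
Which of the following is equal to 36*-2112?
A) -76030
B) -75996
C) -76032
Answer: C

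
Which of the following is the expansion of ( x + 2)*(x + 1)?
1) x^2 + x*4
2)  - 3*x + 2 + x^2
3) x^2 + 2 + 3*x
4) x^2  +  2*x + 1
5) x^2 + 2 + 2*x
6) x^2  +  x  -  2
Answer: 3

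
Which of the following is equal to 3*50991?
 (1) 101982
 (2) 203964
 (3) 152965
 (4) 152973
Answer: 4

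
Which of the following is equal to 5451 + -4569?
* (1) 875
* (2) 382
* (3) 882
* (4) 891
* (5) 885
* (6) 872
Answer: 3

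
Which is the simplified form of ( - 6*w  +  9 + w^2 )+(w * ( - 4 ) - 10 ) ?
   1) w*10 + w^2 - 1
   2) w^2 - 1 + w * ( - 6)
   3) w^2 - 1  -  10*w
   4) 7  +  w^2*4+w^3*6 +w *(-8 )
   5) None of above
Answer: 3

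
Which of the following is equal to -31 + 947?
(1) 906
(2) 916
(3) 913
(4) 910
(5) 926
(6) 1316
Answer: 2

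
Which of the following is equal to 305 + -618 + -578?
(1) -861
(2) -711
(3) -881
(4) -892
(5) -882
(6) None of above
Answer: 6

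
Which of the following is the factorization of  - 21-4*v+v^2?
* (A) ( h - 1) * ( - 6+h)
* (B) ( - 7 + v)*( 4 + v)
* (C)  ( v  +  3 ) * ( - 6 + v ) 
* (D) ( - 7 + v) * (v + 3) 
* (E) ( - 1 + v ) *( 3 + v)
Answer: D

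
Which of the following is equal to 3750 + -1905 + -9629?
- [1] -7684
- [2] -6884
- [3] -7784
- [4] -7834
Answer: 3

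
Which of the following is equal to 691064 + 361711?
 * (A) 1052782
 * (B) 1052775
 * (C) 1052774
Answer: B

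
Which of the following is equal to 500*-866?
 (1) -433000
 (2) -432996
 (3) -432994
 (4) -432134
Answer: 1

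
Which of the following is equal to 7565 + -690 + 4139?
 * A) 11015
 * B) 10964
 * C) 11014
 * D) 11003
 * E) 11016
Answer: C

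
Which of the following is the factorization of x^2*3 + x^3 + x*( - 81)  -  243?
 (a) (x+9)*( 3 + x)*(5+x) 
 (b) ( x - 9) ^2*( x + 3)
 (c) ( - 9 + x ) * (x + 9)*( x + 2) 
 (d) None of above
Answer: d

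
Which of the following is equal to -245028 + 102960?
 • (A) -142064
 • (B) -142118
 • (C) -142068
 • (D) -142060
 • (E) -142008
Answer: C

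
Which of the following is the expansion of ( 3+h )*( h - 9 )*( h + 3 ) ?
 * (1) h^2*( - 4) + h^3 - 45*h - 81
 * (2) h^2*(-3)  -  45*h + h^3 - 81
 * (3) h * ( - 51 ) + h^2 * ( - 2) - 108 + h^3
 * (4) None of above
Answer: 2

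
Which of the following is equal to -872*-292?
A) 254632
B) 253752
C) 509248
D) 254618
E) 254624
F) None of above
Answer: E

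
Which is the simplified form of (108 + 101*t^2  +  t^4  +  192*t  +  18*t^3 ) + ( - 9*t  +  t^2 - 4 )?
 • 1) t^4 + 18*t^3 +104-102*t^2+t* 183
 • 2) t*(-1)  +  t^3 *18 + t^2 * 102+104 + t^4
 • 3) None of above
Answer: 3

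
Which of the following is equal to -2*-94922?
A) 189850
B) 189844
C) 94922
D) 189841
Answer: B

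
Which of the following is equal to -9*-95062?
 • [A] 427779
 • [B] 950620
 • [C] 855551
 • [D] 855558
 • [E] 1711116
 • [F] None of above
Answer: D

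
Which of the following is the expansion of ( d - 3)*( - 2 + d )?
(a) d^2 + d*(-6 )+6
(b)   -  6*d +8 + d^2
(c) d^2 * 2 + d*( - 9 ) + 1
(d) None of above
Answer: d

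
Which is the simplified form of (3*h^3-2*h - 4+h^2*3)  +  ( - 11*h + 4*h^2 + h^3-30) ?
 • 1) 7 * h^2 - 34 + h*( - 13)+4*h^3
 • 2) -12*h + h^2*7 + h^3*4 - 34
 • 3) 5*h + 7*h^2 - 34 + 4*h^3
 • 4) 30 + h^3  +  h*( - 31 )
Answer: 1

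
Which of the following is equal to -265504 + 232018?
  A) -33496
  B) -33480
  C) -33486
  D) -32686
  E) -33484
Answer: C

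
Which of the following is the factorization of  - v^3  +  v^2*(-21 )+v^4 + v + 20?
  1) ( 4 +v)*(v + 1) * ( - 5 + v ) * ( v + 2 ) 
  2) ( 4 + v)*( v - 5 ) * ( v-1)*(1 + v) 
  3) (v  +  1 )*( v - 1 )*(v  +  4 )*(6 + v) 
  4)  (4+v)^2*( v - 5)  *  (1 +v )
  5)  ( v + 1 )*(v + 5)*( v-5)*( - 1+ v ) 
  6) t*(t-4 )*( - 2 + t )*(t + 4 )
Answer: 2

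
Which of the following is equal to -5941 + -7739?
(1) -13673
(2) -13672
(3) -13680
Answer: 3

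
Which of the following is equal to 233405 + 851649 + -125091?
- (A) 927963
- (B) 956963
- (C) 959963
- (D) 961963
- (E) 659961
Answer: C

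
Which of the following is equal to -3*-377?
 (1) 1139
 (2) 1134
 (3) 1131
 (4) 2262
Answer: 3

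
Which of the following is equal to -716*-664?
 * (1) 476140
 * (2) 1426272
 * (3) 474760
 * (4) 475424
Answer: 4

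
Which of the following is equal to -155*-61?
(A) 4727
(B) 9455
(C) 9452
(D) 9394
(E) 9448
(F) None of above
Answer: B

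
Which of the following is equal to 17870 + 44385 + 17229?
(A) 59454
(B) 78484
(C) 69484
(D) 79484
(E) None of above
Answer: D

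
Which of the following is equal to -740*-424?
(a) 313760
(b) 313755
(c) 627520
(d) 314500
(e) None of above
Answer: a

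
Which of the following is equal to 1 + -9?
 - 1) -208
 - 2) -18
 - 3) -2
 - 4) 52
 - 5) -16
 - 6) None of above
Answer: 6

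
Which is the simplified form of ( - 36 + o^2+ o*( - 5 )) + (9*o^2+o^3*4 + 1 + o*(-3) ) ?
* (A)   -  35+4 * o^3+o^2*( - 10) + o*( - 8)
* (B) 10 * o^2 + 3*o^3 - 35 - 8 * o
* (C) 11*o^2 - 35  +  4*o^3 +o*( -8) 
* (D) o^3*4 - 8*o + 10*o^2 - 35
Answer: D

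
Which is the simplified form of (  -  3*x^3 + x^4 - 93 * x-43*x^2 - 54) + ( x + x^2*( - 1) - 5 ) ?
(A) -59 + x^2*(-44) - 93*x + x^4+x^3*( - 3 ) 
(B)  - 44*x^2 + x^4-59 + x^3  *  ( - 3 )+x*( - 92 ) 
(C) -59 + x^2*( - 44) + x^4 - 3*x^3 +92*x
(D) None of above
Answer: B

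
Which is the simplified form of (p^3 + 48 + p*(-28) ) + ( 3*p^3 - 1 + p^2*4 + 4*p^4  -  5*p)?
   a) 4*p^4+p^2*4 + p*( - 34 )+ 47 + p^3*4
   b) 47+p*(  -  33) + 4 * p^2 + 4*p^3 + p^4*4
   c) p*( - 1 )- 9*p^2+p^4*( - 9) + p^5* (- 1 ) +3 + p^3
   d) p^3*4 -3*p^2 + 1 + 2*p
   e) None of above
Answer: b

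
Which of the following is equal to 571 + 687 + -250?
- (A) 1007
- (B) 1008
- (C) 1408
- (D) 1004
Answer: B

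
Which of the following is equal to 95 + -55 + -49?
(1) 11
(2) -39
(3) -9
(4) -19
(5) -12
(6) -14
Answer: 3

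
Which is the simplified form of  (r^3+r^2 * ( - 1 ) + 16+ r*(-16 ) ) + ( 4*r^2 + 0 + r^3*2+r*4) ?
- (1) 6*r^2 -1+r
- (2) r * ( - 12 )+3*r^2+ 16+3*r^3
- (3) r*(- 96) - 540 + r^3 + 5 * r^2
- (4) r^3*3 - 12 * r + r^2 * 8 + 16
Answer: 2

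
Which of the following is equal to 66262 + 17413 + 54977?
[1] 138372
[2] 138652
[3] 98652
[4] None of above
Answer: 2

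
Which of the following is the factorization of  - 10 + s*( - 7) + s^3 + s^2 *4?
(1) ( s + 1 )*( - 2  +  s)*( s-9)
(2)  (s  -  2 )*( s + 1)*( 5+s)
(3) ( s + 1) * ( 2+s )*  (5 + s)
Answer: 2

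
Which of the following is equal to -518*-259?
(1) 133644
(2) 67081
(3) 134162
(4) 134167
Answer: 3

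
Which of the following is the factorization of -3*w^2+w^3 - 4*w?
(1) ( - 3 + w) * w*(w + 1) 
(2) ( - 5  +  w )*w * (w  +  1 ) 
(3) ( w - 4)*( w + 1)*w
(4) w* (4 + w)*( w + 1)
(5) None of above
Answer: 3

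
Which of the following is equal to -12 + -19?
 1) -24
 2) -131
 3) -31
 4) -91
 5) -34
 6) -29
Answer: 3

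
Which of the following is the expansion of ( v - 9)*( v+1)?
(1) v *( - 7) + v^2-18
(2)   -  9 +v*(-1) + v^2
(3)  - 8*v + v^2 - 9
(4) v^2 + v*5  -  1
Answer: 3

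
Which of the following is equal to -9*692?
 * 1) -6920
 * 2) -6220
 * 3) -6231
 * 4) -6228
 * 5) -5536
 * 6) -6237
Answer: 4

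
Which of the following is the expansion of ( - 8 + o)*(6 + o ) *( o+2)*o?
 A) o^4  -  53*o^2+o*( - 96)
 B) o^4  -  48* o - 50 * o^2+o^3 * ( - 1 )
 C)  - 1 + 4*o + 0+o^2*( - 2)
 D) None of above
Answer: D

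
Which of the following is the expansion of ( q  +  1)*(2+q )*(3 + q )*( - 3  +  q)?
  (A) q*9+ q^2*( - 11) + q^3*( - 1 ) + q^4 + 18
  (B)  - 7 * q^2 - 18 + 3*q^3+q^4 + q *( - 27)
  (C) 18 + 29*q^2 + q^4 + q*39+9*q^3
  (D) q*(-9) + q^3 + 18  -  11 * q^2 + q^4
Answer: B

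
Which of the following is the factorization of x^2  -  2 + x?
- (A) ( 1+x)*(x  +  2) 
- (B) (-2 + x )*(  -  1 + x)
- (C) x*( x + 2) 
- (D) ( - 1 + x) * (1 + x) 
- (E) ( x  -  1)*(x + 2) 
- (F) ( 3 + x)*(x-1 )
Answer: E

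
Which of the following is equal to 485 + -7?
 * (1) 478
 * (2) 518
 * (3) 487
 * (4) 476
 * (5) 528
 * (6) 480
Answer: 1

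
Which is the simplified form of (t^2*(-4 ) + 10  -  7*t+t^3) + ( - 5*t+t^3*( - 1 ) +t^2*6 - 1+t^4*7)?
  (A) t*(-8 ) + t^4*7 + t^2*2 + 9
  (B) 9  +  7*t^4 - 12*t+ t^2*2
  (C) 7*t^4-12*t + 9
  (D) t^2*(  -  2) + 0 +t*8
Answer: B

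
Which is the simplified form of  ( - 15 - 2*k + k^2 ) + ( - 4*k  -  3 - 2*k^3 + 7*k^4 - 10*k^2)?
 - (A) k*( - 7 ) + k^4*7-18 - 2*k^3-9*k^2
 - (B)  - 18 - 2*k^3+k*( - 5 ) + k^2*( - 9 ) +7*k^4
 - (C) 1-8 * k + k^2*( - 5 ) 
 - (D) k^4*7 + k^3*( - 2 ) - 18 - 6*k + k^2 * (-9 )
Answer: D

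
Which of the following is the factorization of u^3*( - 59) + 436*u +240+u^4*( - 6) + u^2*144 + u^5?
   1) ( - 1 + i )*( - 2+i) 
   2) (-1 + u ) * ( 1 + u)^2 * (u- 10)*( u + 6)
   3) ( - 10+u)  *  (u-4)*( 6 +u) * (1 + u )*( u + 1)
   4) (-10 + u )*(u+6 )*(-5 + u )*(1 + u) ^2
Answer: 3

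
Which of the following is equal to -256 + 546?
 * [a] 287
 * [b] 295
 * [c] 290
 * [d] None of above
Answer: c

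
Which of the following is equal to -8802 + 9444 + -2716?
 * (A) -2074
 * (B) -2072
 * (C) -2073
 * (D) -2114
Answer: A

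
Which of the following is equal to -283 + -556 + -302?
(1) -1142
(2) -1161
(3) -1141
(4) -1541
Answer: 3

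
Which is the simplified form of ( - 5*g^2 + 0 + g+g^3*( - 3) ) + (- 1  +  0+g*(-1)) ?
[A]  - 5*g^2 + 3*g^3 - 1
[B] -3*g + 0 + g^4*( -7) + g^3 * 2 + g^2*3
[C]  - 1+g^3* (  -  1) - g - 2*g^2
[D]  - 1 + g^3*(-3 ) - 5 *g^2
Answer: D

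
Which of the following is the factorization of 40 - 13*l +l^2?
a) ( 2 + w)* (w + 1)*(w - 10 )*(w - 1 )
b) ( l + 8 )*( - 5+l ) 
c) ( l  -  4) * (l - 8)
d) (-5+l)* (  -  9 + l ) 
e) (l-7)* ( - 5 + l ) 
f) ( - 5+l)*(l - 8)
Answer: f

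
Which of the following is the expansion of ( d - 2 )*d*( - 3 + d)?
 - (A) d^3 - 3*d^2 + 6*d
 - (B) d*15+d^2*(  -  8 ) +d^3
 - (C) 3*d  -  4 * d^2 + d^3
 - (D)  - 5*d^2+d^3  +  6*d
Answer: D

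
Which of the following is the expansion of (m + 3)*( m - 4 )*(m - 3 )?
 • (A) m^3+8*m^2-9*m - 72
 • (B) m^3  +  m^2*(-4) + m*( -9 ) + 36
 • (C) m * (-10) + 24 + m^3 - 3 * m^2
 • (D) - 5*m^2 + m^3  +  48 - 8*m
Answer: B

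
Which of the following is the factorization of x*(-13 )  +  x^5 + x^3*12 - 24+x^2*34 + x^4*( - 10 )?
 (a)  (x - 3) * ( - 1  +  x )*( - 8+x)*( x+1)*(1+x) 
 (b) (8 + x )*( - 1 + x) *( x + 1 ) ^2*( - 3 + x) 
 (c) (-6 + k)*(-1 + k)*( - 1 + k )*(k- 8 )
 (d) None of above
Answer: a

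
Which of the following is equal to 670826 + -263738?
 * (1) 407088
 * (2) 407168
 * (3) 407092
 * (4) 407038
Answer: 1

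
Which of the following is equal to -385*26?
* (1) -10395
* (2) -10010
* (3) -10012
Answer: 2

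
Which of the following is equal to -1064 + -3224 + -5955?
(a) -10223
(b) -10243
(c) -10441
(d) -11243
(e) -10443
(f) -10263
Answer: b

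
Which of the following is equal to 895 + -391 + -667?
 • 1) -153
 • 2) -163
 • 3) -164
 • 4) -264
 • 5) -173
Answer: 2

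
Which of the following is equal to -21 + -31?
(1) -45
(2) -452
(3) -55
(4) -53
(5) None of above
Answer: 5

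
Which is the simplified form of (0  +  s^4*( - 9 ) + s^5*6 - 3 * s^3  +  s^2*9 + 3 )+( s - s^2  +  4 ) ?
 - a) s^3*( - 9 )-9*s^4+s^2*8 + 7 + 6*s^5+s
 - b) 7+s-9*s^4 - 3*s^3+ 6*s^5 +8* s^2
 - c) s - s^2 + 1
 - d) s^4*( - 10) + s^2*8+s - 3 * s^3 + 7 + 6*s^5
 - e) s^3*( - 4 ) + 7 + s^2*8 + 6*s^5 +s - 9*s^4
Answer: b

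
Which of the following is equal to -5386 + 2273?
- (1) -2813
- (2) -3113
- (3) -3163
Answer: 2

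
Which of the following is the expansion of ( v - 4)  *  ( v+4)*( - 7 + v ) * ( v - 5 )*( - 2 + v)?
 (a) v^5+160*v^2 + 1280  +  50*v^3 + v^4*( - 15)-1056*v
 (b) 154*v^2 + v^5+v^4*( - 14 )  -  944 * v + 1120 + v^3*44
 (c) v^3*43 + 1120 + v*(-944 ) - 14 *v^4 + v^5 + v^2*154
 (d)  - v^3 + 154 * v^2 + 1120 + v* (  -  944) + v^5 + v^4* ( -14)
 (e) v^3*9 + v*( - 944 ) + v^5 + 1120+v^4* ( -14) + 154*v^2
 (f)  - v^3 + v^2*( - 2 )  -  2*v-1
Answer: c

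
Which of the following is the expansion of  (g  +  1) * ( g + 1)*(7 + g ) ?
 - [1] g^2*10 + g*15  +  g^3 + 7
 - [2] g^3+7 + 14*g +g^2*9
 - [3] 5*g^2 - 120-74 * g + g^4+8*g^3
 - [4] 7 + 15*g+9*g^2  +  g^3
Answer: 4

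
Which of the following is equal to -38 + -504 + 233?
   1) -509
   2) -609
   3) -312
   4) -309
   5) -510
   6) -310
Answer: 4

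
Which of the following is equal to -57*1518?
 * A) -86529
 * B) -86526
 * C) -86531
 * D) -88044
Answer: B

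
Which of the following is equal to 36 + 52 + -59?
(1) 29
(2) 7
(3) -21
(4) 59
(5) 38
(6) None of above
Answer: 1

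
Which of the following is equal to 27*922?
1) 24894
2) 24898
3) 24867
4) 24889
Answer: 1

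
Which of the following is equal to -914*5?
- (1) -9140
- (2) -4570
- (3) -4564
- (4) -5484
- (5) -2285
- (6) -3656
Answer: 2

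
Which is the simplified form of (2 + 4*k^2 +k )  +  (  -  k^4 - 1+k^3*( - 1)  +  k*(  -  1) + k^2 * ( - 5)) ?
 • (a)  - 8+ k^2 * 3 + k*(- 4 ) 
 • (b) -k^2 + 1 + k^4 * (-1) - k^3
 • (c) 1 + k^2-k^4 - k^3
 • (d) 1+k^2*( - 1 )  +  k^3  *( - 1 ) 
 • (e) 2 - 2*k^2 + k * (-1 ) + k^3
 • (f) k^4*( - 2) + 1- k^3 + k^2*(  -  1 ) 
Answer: b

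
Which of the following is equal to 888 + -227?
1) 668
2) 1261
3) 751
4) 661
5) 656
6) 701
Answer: 4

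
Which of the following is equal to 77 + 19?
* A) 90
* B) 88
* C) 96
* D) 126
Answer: C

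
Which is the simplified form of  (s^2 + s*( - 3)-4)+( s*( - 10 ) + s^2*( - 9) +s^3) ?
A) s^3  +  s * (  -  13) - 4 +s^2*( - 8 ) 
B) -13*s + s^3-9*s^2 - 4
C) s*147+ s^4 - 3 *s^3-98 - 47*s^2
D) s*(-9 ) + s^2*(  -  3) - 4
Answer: A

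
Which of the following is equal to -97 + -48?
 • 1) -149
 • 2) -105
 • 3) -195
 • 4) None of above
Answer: 4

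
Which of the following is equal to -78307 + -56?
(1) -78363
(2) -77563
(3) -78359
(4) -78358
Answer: 1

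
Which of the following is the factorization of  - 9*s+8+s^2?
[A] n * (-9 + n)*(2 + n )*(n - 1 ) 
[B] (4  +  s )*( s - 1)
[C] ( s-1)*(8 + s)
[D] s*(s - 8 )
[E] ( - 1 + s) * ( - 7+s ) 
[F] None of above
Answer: F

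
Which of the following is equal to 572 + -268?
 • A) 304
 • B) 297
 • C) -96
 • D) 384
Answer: A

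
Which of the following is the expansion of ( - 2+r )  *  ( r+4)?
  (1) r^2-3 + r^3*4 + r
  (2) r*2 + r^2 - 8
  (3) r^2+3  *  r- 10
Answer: 2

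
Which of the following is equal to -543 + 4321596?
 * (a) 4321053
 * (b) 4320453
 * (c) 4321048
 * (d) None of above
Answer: a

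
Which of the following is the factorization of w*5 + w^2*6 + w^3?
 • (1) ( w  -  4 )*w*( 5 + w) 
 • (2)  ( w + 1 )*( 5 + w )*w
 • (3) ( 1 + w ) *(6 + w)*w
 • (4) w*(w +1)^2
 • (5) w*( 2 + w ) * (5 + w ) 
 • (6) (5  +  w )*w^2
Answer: 2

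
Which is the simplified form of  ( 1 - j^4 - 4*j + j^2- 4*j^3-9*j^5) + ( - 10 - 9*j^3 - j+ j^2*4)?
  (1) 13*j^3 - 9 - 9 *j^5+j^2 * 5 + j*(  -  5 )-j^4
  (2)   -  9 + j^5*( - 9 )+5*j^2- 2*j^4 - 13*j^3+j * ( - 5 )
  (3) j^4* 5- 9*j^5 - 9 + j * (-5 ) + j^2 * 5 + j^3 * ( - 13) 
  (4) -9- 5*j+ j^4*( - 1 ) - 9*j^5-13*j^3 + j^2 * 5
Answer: 4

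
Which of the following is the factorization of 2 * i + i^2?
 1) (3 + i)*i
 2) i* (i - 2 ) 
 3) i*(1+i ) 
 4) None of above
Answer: 4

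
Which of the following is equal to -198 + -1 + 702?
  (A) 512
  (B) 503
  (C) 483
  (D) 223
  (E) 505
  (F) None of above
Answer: B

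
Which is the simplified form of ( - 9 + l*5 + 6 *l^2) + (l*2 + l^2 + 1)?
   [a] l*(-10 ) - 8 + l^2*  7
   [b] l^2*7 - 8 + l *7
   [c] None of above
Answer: b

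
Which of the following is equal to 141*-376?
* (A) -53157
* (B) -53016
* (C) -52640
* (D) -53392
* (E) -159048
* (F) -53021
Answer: B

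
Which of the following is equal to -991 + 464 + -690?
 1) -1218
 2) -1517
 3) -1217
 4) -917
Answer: 3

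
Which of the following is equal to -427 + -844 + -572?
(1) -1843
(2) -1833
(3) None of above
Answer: 1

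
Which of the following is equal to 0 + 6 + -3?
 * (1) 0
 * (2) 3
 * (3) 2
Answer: 2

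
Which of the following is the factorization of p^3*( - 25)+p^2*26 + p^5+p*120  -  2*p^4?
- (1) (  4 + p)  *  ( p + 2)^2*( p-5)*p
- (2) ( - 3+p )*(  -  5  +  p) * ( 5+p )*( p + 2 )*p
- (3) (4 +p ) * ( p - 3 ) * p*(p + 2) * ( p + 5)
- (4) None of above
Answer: 4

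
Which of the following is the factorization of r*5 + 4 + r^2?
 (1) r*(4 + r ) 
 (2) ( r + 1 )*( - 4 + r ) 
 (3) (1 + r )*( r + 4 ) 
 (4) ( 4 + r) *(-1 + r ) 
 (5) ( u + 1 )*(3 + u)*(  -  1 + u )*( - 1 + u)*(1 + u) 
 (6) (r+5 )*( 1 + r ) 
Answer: 3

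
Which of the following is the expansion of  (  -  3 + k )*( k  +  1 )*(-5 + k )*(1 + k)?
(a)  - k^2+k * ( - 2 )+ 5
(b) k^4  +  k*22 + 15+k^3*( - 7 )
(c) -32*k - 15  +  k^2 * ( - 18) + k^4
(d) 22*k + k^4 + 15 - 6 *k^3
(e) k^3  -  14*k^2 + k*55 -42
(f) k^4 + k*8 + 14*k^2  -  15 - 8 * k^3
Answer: d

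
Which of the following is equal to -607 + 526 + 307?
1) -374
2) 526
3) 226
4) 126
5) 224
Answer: 3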